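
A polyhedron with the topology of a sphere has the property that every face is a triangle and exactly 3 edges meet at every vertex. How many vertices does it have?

4

Each face has 3 edges and each edge borders two faces, so 2E = 3F.
Each vertex has degree 3, so 3V = 2E and hence V = 3F/3.
Euler: V − E + F = 2 ⇒ (3F/3) − (3F/2) + F = 2.
Multiply by 6: (6 − 9 + 6)F = 12, i.e. 3F = 12.
So F = 4, E = 3·4/2 = 6, V = 3·4/3 = 4.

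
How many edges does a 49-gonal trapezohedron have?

The n-trapezohedron (dual of the n-antiprism) has V = 2·49 + 2 = 100, E = 4·49 = 196, F = 2·49 = 98.

196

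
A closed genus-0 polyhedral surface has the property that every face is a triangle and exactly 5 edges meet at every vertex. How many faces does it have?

20

Each face has 3 edges and each edge borders two faces, so 2E = 3F.
Each vertex has degree 5, so 5V = 2E and hence V = 3F/5.
Euler: V − E + F = 2 ⇒ (3F/5) − (3F/2) + F = 2.
Multiply by 10: (6 − 15 + 10)F = 20, i.e. 1F = 20.
So F = 20, E = 3·20/2 = 30, V = 3·20/5 = 12.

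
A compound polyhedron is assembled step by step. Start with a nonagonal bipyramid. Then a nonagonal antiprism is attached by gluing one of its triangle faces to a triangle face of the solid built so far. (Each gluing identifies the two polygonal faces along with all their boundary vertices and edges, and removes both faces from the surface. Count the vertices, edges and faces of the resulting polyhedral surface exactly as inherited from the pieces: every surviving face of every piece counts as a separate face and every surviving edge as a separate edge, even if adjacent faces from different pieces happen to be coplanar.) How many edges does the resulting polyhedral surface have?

A nonagonal bipyramid: V=11, E=27, F=18.
Attach a nonagonal antiprism (V=18, E=36, F=20) along a 3-gon: merge 3 vertices and 3 edges, delete both glued faces → V=26, E=60, F=36.
Check: V − E + F = 26 − 60 + 36 = 2.

60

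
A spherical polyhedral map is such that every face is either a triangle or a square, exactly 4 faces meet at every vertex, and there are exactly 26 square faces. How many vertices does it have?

32

Let x be the number of triangles; then F = 26 + x.
Edge–face incidences: 2E = 4·26 + 3·x = 104 + 3x.
Every vertex has degree 4, so 4V = 2E.
Euler: V − E + F = 2 ⇒ (2E)/4 − E + (26 + x) = 2.
Multiply by 8: 2·(2E) − 4·(2E) + 8·(26 + x) = 16, i.e. 208 + 8x − 2·(104 + 3x) = 16.
Collecting terms: 2x = 16, so x = 8.
Then 2E = 104 + 3·8 = 128, so E = 64, V = 2E/4 = 32, F = 26 + 8 = 34.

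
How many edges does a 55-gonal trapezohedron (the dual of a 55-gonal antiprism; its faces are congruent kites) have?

220

The n-trapezohedron (dual of the n-antiprism) has V = 2·55 + 2 = 112, E = 4·55 = 220, F = 2·55 = 110.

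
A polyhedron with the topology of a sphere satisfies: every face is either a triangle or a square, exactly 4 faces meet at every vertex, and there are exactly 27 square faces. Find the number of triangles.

8

Let x be the number of triangles; then F = 27 + x.
Edge–face incidences: 2E = 4·27 + 3·x = 108 + 3x.
Every vertex has degree 4, so 4V = 2E.
Euler: V − E + F = 2 ⇒ (2E)/4 − E + (27 + x) = 2.
Multiply by 8: 2·(2E) − 4·(2E) + 8·(27 + x) = 16, i.e. 216 + 8x − 2·(108 + 3x) = 16.
Collecting terms: 2x = 16, so x = 8.
Then 2E = 108 + 3·8 = 132, so E = 66, V = 2E/4 = 33, F = 27 + 8 = 35.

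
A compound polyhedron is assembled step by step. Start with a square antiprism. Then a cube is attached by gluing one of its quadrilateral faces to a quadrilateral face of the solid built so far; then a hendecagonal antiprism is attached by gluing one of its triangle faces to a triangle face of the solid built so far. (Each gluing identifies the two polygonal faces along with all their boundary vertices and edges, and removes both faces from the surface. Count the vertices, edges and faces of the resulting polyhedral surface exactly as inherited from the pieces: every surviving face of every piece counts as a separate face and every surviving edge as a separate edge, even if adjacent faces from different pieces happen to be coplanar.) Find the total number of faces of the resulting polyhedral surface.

A square antiprism: V=8, E=16, F=10.
Attach a cube (V=8, E=12, F=6) along a 4-gon: merge 4 vertices and 4 edges, delete both glued faces → V=12, E=24, F=14.
Attach a hendecagonal antiprism (V=22, E=44, F=24) along a 3-gon: merge 3 vertices and 3 edges, delete both glued faces → V=31, E=65, F=36.
Check: V − E + F = 31 − 65 + 36 = 2.

36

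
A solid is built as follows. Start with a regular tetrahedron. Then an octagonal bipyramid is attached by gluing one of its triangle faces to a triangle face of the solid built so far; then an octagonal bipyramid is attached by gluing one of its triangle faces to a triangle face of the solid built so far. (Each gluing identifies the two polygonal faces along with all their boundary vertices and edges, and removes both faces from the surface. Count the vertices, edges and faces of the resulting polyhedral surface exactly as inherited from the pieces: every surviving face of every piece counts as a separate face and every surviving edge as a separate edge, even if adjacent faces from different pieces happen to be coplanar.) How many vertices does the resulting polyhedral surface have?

18

A regular tetrahedron: V=4, E=6, F=4.
Attach an octagonal bipyramid (V=10, E=24, F=16) along a 3-gon: merge 3 vertices and 3 edges, delete both glued faces → V=11, E=27, F=18.
Attach an octagonal bipyramid (V=10, E=24, F=16) along a 3-gon: merge 3 vertices and 3 edges, delete both glued faces → V=18, E=48, F=32.
Check: V − E + F = 18 − 48 + 32 = 2.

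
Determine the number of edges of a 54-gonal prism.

A prism on an n-gon has two n-gon bases and n rectangular sides: V = 2·54 = 108, E = 3·54 = 162, F = 54 + 2 = 56.

162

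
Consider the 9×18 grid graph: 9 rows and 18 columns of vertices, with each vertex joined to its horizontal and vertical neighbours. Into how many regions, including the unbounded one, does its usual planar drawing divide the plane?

The grid has V = 9·18 = 162 vertices and E = 9·17 + 18·8 = 297 edges.
F = 2 − V + E = 2 − 162 + 297 = 137.

137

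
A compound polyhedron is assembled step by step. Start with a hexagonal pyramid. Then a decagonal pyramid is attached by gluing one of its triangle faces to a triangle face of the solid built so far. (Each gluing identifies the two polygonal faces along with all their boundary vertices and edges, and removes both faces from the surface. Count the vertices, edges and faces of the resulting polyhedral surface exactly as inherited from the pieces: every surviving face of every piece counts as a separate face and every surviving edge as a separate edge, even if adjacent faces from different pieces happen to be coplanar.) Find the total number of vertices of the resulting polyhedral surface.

A hexagonal pyramid: V=7, E=12, F=7.
Attach a decagonal pyramid (V=11, E=20, F=11) along a 3-gon: merge 3 vertices and 3 edges, delete both glued faces → V=15, E=29, F=16.
Check: V − E + F = 15 − 29 + 16 = 2.

15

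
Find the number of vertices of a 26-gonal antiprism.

An antiprism on an n-gon has two n-gon caps and 2n triangles: V = 2·26 = 52, E = 4·26 = 104, F = 2·26 + 2 = 54.

52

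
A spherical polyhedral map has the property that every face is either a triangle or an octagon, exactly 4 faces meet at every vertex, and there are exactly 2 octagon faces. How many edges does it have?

32

Let x be the number of triangles; then F = 2 + x.
Edge–face incidences: 2E = 8·2 + 3·x = 16 + 3x.
Every vertex has degree 4, so 4V = 2E.
Euler: V − E + F = 2 ⇒ (2E)/4 − E + (2 + x) = 2.
Multiply by 8: 2·(2E) − 4·(2E) + 8·(2 + x) = 16, i.e. 16 + 8x − 2·(16 + 3x) = 16.
Collecting terms: 2x − 16 = 16, so 2x = 32, so x = 16.
Then 2E = 16 + 3·16 = 64, so E = 32, V = 2E/4 = 16, F = 2 + 16 = 18.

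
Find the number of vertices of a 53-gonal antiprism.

106

An antiprism on an n-gon has two n-gon caps and 2n triangles: V = 2·53 = 106, E = 4·53 = 212, F = 2·53 + 2 = 108.
Check: V − E + F = 106 − 212 + 108 = 2.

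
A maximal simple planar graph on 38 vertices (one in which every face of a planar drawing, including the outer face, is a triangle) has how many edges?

108

In a plane triangulation 3F = 2E and V − E + F = 2, so E = 3V − 6 = 3·38 − 6 = 108.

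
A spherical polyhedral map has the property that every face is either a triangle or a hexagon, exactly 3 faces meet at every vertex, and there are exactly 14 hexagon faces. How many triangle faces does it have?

4

Let x be the number of triangles; then F = 14 + x.
Edge–face incidences: 2E = 6·14 + 3·x = 84 + 3x.
Every vertex has degree 3, so 3V = 2E.
Euler: V − E + F = 2 ⇒ (2E)/3 − E + (14 + x) = 2.
Multiply by 6: 2·(2E) − 3·(2E) + 6·(14 + x) = 12, i.e. 84 + 6x − (84 + 3x) = 12.
Collecting terms: 3x = 12, so x = 4.
Then 2E = 84 + 3·4 = 96, so E = 48, V = 2E/3 = 32, F = 14 + 4 = 18.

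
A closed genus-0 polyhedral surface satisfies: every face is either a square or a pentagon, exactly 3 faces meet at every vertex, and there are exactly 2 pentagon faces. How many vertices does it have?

10

Let x be the number of squares; then F = 2 + x.
Edge–face incidences: 2E = 5·2 + 4·x = 10 + 4x.
Every vertex has degree 3, so 3V = 2E.
Euler: V − E + F = 2 ⇒ (2E)/3 − E + (2 + x) = 2.
Multiply by 6: 2·(2E) − 3·(2E) + 6·(2 + x) = 12, i.e. 12 + 6x − (10 + 4x) = 12.
Collecting terms: 2x + 2 = 12, so 2x = 10, so x = 5.
Then 2E = 10 + 4·5 = 30, so E = 15, V = 2E/3 = 10, F = 2 + 5 = 7.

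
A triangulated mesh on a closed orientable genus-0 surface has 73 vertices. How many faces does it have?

142

χ = 2 − 2·0 = 2, and every face is a triangle so 3F = 2E.
V − E + F = 2 with E = 3F/2 gives 73 − (3/2 − 1)·F = 2, so F = 142 and E = 213.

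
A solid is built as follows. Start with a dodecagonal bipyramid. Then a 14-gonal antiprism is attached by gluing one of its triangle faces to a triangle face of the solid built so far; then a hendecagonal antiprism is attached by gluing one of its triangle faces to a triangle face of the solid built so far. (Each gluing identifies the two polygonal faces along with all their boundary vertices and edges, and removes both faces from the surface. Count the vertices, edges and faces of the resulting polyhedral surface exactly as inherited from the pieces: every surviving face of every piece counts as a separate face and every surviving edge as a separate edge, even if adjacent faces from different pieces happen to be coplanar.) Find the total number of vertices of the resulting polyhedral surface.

58

A dodecagonal bipyramid: V=14, E=36, F=24.
Attach a 14-gonal antiprism (V=28, E=56, F=30) along a 3-gon: merge 3 vertices and 3 edges, delete both glued faces → V=39, E=89, F=52.
Attach a hendecagonal antiprism (V=22, E=44, F=24) along a 3-gon: merge 3 vertices and 3 edges, delete both glued faces → V=58, E=130, F=74.
Check: V − E + F = 58 − 130 + 74 = 2.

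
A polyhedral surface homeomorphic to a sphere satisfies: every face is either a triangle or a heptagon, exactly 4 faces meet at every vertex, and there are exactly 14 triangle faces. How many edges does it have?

28

Let x be the number of heptagons; then F = 14 + x.
Edge–face incidences: 2E = 3·14 + 7·x = 42 + 7x.
Every vertex has degree 4, so 4V = 2E.
Euler: V − E + F = 2 ⇒ (2E)/4 − E + (14 + x) = 2.
Multiply by 8: 2·(2E) − 4·(2E) + 8·(14 + x) = 16, i.e. 112 + 8x − 2·(42 + 7x) = 16.
Collecting terms: −6x + 28 = 16, so −6x = −12, so x = 2.
Then 2E = 42 + 7·2 = 56, so E = 28, V = 2E/4 = 14, F = 14 + 2 = 16.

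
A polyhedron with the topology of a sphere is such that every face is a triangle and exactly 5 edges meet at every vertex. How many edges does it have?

30

Each face has 3 edges and each edge borders two faces, so 2E = 3F.
Each vertex has degree 5, so 5V = 2E and hence V = 3F/5.
Euler: V − E + F = 2 ⇒ (3F/5) − (3F/2) + F = 2.
Multiply by 10: (6 − 15 + 10)F = 20, i.e. 1F = 20.
So F = 20, E = 3·20/2 = 30, V = 3·20/5 = 12.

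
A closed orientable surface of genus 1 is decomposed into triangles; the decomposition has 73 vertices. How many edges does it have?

219

χ = 2 − 2·1 = 0, and every face is a triangle so 3F = 2E.
V − E + F = 0 with E = 3F/2 gives 73 − (3/2 − 1)·F = 0, so F = 146 and E = 219.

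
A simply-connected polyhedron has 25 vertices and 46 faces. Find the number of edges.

69

Here V − E + F = 2.
E = V + F − (2) = 25 + 46 − (2) = 69.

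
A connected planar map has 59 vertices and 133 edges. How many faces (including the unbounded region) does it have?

Euler's formula for a connected plane graph: V − E + F = 2, so F = 2 − 59 + 133 = 76.

76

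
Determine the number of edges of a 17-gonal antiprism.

68

An antiprism on an n-gon has two n-gon caps and 2n triangles: V = 2·17 = 34, E = 4·17 = 68, F = 2·17 + 2 = 36.
Check: V − E + F = 34 − 68 + 36 = 2.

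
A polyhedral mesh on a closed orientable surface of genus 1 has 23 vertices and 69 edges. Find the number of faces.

For a closed orientable surface of genus 1, χ = 2 − 2·1 = 0.
F = 0 − V + E = 0 − 23 + 69 = 46.

46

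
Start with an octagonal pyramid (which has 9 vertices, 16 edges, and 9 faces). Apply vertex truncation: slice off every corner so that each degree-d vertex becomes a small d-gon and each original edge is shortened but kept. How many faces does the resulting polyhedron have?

18

Truncation replaces each original edge-end by a new vertex, so V′ = 2E = 32.
Each original edge survives, and each old vertex of degree d contributes d new edges; summing degrees gives Σd = 2E, so E′ = E + 2E = 3E = 48.
Each original face survives and each original vertex becomes one new face: F′ = F + V = 18.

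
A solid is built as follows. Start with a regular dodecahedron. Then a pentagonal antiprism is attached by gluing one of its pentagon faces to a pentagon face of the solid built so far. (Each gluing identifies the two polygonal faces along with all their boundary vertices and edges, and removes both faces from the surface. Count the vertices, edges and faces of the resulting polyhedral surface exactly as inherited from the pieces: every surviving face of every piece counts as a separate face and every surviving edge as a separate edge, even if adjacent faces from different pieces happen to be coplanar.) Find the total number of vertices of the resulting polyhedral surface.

A regular dodecahedron: V=20, E=30, F=12.
Attach a pentagonal antiprism (V=10, E=20, F=12) along a 5-gon: merge 5 vertices and 5 edges, delete both glued faces → V=25, E=45, F=22.
Check: V − E + F = 25 − 45 + 22 = 2.

25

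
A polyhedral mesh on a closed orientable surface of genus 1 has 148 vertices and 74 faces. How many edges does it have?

222

For a closed orientable surface of genus 1, χ = 2 − 2·1 = 0.
E = V + F − (0) = 148 + 74 − (0) = 222.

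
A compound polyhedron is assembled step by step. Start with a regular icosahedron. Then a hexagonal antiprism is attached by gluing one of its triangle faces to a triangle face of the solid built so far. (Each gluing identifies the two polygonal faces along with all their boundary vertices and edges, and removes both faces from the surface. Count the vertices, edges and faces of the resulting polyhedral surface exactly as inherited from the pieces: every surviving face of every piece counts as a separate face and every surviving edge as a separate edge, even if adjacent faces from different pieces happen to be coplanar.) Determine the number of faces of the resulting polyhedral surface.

A regular icosahedron: V=12, E=30, F=20.
Attach a hexagonal antiprism (V=12, E=24, F=14) along a 3-gon: merge 3 vertices and 3 edges, delete both glued faces → V=21, E=51, F=32.
Check: V − E + F = 21 − 51 + 32 = 2.

32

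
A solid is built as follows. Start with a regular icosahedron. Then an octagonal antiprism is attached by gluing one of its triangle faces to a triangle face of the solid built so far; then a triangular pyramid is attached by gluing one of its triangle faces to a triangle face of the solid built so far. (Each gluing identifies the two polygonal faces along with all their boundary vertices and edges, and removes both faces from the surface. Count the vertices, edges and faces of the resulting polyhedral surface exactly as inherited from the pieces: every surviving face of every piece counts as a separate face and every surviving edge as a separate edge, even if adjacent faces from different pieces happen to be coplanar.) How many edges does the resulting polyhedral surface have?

62

A regular icosahedron: V=12, E=30, F=20.
Attach an octagonal antiprism (V=16, E=32, F=18) along a 3-gon: merge 3 vertices and 3 edges, delete both glued faces → V=25, E=59, F=36.
Attach a triangular pyramid (V=4, E=6, F=4) along a 3-gon: merge 3 vertices and 3 edges, delete both glued faces → V=26, E=62, F=38.
Check: V − E + F = 26 − 62 + 38 = 2.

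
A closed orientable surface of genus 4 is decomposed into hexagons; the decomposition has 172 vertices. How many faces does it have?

χ = 2 − 2·4 = -6, and every face is a hexagon so 6F = 2E.
V − E + F = -6 with E = 6F/2 gives 172 − (6/2 − 1)·F = -6, so F = 89 and E = 267.

89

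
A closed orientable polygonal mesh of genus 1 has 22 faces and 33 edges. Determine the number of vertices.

For a closed orientable surface of genus 1, χ = 2 − 2·1 = 0.
V = 0 + E − F = 0 + 33 − 22 = 11.

11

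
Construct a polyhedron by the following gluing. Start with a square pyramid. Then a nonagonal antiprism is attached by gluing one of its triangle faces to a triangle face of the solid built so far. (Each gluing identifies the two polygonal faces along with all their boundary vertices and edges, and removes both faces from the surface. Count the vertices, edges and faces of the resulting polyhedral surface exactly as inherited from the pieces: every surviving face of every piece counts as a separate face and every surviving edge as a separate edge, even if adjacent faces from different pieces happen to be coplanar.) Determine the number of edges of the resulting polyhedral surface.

41

A square pyramid: V=5, E=8, F=5.
Attach a nonagonal antiprism (V=18, E=36, F=20) along a 3-gon: merge 3 vertices and 3 edges, delete both glued faces → V=20, E=41, F=23.
Check: V − E + F = 20 − 41 + 23 = 2.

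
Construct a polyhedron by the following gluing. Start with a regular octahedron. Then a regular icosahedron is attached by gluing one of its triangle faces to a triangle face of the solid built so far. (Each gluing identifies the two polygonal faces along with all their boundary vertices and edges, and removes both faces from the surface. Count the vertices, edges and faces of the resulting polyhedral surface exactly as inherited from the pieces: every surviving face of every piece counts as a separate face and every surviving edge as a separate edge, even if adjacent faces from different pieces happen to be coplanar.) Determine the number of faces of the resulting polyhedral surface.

26

A regular octahedron: V=6, E=12, F=8.
Attach a regular icosahedron (V=12, E=30, F=20) along a 3-gon: merge 3 vertices and 3 edges, delete both glued faces → V=15, E=39, F=26.
Check: V − E + F = 15 − 39 + 26 = 2.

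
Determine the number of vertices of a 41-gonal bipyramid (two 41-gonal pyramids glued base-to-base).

43

A bipyramid over an n-gon has 2n triangular faces and n + 2 vertices: V = 41 + 2 = 43, E = 3·41 = 123, F = 2·41 = 82.
Check: V − E + F = 43 − 123 + 82 = 2.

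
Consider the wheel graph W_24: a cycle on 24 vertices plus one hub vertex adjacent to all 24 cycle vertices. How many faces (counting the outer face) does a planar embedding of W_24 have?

W_24 has V = 24 + 1 = 25 vertices and E = 2·24 = 48 edges.
By Euler's formula F = 2 − V + E = 2 − 25 + 48 = 25.

25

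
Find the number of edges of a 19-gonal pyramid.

38

A pyramid on an n-gon base has one n-gon and n triangles: V = 19 + 1 = 20, E = 2·19 = 38, F = 19 + 1 = 20.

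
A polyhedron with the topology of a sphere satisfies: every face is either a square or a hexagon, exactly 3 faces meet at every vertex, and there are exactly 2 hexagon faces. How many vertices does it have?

12

Let x be the number of squares; then F = 2 + x.
Edge–face incidences: 2E = 6·2 + 4·x = 12 + 4x.
Every vertex has degree 3, so 3V = 2E.
Euler: V − E + F = 2 ⇒ (2E)/3 − E + (2 + x) = 2.
Multiply by 6: 2·(2E) − 3·(2E) + 6·(2 + x) = 12, i.e. 12 + 6x − (12 + 4x) = 12.
Collecting terms: 2x = 12, so x = 6.
Then 2E = 12 + 4·6 = 36, so E = 18, V = 2E/3 = 12, F = 2 + 6 = 8.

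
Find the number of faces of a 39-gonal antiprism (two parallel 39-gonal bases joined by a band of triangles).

80

An antiprism on an n-gon has two n-gon caps and 2n triangles: V = 2·39 = 78, E = 4·39 = 156, F = 2·39 + 2 = 80.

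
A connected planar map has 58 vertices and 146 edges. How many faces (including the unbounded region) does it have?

90

Euler's formula for a connected plane graph: V − E + F = 2, so F = 2 − 58 + 146 = 90.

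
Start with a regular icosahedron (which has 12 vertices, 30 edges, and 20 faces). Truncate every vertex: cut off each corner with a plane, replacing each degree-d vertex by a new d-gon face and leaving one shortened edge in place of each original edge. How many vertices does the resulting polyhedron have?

Truncation replaces each original edge-end by a new vertex, so V′ = 2E = 60.
Each original edge survives, and each old vertex of degree d contributes d new edges; summing degrees gives Σd = 2E, so E′ = E + 2E = 3E = 90.
Each original face survives and each original vertex becomes one new face: F′ = F + V = 32.

60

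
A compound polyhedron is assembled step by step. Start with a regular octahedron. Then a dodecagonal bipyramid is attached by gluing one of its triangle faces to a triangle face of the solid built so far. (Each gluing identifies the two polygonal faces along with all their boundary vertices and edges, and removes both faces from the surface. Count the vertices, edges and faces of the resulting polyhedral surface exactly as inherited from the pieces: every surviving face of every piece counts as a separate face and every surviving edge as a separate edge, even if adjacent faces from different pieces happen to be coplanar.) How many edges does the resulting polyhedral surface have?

A regular octahedron: V=6, E=12, F=8.
Attach a dodecagonal bipyramid (V=14, E=36, F=24) along a 3-gon: merge 3 vertices and 3 edges, delete both glued faces → V=17, E=45, F=30.
Check: V − E + F = 17 − 45 + 30 = 2.

45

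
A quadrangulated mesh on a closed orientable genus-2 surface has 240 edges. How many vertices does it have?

118

χ = 2 − 2·2 = -2, and every face is a square so 4F = 2E.
F = 2E/4 = 120. Then V = -2 + E − F = -2 + 240 − 120 = 118.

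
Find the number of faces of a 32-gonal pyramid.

33

A pyramid on an n-gon base has one n-gon and n triangles: V = 32 + 1 = 33, E = 2·32 = 64, F = 32 + 1 = 33.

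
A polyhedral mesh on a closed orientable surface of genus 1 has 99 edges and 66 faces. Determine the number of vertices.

For a closed orientable surface of genus 1, χ = 2 − 2·1 = 0.
V = 0 + E − F = 0 + 99 − 66 = 33.

33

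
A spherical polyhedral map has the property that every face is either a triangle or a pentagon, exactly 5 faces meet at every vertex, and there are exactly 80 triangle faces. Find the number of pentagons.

Let x be the number of pentagons; then F = 80 + x.
Edge–face incidences: 2E = 3·80 + 5·x = 240 + 5x.
Every vertex has degree 5, so 5V = 2E.
Euler: V − E + F = 2 ⇒ (2E)/5 − E + (80 + x) = 2.
Multiply by 10: 2·(2E) − 5·(2E) + 10·(80 + x) = 20, i.e. 800 + 10x − 3·(240 + 5x) = 20.
Collecting terms: −5x + 80 = 20, so −5x = −60, so x = 12.
Then 2E = 240 + 5·12 = 300, so E = 150, V = 2E/5 = 60, F = 80 + 12 = 92.

12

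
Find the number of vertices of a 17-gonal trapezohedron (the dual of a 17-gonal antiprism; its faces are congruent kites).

36

The n-trapezohedron (dual of the n-antiprism) has V = 2·17 + 2 = 36, E = 4·17 = 68, F = 2·17 = 34.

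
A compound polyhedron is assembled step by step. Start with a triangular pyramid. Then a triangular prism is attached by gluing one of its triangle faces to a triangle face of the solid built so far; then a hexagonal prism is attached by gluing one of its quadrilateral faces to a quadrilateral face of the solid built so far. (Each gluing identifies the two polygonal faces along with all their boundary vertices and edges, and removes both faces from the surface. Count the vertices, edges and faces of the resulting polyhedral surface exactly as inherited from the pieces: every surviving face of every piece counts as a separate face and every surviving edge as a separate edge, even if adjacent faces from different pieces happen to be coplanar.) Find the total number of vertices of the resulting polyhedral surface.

A triangular pyramid: V=4, E=6, F=4.
Attach a triangular prism (V=6, E=9, F=5) along a 3-gon: merge 3 vertices and 3 edges, delete both glued faces → V=7, E=12, F=7.
Attach a hexagonal prism (V=12, E=18, F=8) along a 4-gon: merge 4 vertices and 4 edges, delete both glued faces → V=15, E=26, F=13.
Check: V − E + F = 15 − 26 + 13 = 2.

15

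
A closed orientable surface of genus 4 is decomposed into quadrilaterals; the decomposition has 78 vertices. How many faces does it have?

84

χ = 2 − 2·4 = -6, and every face is a square so 4F = 2E.
V − E + F = -6 with E = 4F/2 gives 78 − (4/2 − 1)·F = -6, so F = 84 and E = 168.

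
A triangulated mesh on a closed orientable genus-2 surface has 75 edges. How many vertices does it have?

χ = 2 − 2·2 = -2, and every face is a triangle so 3F = 2E.
F = 2E/3 = 50. Then V = -2 + E − F = -2 + 75 − 50 = 23.

23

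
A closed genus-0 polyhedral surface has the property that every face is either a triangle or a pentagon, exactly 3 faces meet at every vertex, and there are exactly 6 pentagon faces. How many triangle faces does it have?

Let x be the number of triangles; then F = 6 + x.
Edge–face incidences: 2E = 5·6 + 3·x = 30 + 3x.
Every vertex has degree 3, so 3V = 2E.
Euler: V − E + F = 2 ⇒ (2E)/3 − E + (6 + x) = 2.
Multiply by 6: 2·(2E) − 3·(2E) + 6·(6 + x) = 12, i.e. 36 + 6x − (30 + 3x) = 12.
Collecting terms: 3x + 6 = 12, so 3x = 6, so x = 2.
Then 2E = 30 + 3·2 = 36, so E = 18, V = 2E/3 = 12, F = 6 + 2 = 8.

2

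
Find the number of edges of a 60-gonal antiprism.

240

An antiprism on an n-gon has two n-gon caps and 2n triangles: V = 2·60 = 120, E = 4·60 = 240, F = 2·60 + 2 = 122.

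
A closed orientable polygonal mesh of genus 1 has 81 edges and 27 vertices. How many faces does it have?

For a closed orientable surface of genus 1, χ = 2 − 2·1 = 0.
F = 0 − V + E = 0 − 27 + 81 = 54.

54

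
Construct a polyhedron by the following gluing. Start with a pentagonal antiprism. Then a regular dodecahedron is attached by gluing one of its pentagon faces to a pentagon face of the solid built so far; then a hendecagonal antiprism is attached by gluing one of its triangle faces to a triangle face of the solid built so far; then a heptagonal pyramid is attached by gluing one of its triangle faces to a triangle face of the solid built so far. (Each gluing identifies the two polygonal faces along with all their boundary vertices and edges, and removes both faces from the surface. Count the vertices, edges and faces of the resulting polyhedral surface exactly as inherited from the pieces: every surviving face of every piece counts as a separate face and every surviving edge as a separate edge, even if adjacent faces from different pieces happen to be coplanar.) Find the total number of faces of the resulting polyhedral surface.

50

A pentagonal antiprism: V=10, E=20, F=12.
Attach a regular dodecahedron (V=20, E=30, F=12) along a 5-gon: merge 5 vertices and 5 edges, delete both glued faces → V=25, E=45, F=22.
Attach a hendecagonal antiprism (V=22, E=44, F=24) along a 3-gon: merge 3 vertices and 3 edges, delete both glued faces → V=44, E=86, F=44.
Attach a heptagonal pyramid (V=8, E=14, F=8) along a 3-gon: merge 3 vertices and 3 edges, delete both glued faces → V=49, E=97, F=50.
Check: V − E + F = 49 − 97 + 50 = 2.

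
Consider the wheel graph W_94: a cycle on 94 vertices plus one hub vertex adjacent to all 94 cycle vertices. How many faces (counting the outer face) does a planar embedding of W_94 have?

95

W_94 has V = 94 + 1 = 95 vertices and E = 2·94 = 188 edges.
By Euler's formula F = 2 − V + E = 2 − 95 + 188 = 95.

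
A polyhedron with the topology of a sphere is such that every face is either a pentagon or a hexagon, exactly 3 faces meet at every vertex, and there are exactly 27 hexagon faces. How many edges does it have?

Let x be the number of pentagons; then F = 27 + x.
Edge–face incidences: 2E = 6·27 + 5·x = 162 + 5x.
Every vertex has degree 3, so 3V = 2E.
Euler: V − E + F = 2 ⇒ (2E)/3 − E + (27 + x) = 2.
Multiply by 6: 2·(2E) − 3·(2E) + 6·(27 + x) = 12, i.e. 162 + 6x − (162 + 5x) = 12.
Collecting terms: x = 12.
Then 2E = 162 + 5·12 = 222, so E = 111, V = 2E/3 = 74, F = 27 + 12 = 39.

111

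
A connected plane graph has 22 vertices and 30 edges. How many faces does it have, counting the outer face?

Euler's formula for a connected plane graph: V − E + F = 2, so F = 2 − 22 + 30 = 10.

10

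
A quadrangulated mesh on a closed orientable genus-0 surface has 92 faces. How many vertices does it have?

χ = 2 − 2·0 = 2, and every face is a square so 4F = 2E.
E = 4·92/2 = 184. Then V = 2 + E − F = 2 + 184 − 92 = 94.

94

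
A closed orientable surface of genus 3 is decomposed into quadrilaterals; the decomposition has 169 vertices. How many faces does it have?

173

χ = 2 − 2·3 = -4, and every face is a square so 4F = 2E.
V − E + F = -4 with E = 4F/2 gives 169 − (4/2 − 1)·F = -4, so F = 173 and E = 346.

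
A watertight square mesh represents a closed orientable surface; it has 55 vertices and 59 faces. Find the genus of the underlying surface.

3

Every face is a square, so 2E = 4·59 = 236, giving E = 118.
χ = V − E + F = 55 − 118 + 59 = -4.
For a closed orientable surface χ = 2 − 2g, so g = (2 − (-4))/2 = 3.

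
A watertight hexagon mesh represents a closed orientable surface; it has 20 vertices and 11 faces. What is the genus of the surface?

2

Every face is a hexagon, so 2E = 6·11 = 66, giving E = 33.
χ = V − E + F = 20 − 33 + 11 = -2.
For a closed orientable surface χ = 2 − 2g, so g = (2 − (-2))/2 = 2.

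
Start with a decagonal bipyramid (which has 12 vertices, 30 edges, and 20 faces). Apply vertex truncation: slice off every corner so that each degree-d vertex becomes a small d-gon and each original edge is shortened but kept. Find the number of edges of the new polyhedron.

90

Truncation replaces each original edge-end by a new vertex, so V′ = 2E = 60.
Each original edge survives, and each old vertex of degree d contributes d new edges; summing degrees gives Σd = 2E, so E′ = E + 2E = 3E = 90.
Each original face survives and each original vertex becomes one new face: F′ = F + V = 32.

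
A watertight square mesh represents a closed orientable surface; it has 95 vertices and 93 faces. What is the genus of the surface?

0

Every face is a square, so 2E = 4·93 = 372, giving E = 186.
χ = V − E + F = 95 − 186 + 93 = 2.
For a closed orientable surface χ = 2 − 2g, so g = (2 − (2))/2 = 0.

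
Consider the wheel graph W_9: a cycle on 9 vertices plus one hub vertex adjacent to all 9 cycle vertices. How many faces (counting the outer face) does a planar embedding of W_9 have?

10

W_9 has V = 9 + 1 = 10 vertices and E = 2·9 = 18 edges.
By Euler's formula F = 2 − V + E = 2 − 10 + 18 = 10.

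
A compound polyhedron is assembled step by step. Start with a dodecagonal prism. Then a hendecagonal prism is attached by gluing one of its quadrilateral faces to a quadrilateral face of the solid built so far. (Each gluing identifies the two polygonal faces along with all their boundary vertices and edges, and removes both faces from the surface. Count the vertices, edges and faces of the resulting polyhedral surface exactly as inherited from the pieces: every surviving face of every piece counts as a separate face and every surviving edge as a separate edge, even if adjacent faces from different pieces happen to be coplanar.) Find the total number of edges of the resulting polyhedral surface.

A dodecagonal prism: V=24, E=36, F=14.
Attach a hendecagonal prism (V=22, E=33, F=13) along a 4-gon: merge 4 vertices and 4 edges, delete both glued faces → V=42, E=65, F=25.
Check: V − E + F = 42 − 65 + 25 = 2.

65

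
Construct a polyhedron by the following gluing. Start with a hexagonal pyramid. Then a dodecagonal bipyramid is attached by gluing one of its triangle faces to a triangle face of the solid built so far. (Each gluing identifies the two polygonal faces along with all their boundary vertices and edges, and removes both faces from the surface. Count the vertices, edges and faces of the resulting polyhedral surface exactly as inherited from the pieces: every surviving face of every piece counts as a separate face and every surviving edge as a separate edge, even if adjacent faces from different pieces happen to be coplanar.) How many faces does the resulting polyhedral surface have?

29

A hexagonal pyramid: V=7, E=12, F=7.
Attach a dodecagonal bipyramid (V=14, E=36, F=24) along a 3-gon: merge 3 vertices and 3 edges, delete both glued faces → V=18, E=45, F=29.
Check: V − E + F = 18 − 45 + 29 = 2.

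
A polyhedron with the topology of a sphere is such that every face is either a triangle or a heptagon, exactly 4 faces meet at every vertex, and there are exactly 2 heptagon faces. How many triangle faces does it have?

14

Let x be the number of triangles; then F = 2 + x.
Edge–face incidences: 2E = 7·2 + 3·x = 14 + 3x.
Every vertex has degree 4, so 4V = 2E.
Euler: V − E + F = 2 ⇒ (2E)/4 − E + (2 + x) = 2.
Multiply by 8: 2·(2E) − 4·(2E) + 8·(2 + x) = 16, i.e. 16 + 8x − 2·(14 + 3x) = 16.
Collecting terms: 2x − 12 = 16, so 2x = 28, so x = 14.
Then 2E = 14 + 3·14 = 56, so E = 28, V = 2E/4 = 14, F = 2 + 14 = 16.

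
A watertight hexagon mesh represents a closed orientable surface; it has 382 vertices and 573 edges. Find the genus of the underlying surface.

1

Every face is a hexagon and each edge borders two faces, so 6F = 2·573, giving F = 191.
χ = V − E + F = 382 − 573 + 191 = 0.
For a closed orientable surface χ = 2 − 2g, so g = (2 − (0))/2 = 1.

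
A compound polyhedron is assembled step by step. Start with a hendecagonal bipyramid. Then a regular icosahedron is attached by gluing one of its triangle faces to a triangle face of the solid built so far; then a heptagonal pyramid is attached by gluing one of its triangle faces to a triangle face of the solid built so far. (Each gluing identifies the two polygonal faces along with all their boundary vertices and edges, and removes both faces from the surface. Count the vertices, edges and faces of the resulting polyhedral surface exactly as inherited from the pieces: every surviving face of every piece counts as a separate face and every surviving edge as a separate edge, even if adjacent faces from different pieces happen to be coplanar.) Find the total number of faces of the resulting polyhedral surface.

A hendecagonal bipyramid: V=13, E=33, F=22.
Attach a regular icosahedron (V=12, E=30, F=20) along a 3-gon: merge 3 vertices and 3 edges, delete both glued faces → V=22, E=60, F=40.
Attach a heptagonal pyramid (V=8, E=14, F=8) along a 3-gon: merge 3 vertices and 3 edges, delete both glued faces → V=27, E=71, F=46.
Check: V − E + F = 27 − 71 + 46 = 2.

46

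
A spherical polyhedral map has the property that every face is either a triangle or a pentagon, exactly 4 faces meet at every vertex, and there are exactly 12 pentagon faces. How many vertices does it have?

30

Let x be the number of triangles; then F = 12 + x.
Edge–face incidences: 2E = 5·12 + 3·x = 60 + 3x.
Every vertex has degree 4, so 4V = 2E.
Euler: V − E + F = 2 ⇒ (2E)/4 − E + (12 + x) = 2.
Multiply by 8: 2·(2E) − 4·(2E) + 8·(12 + x) = 16, i.e. 96 + 8x − 2·(60 + 3x) = 16.
Collecting terms: 2x − 24 = 16, so 2x = 40, so x = 20.
Then 2E = 60 + 3·20 = 120, so E = 60, V = 2E/4 = 30, F = 12 + 20 = 32.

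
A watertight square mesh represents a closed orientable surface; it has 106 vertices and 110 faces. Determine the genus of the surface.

Every face is a square, so 2E = 4·110 = 440, giving E = 220.
χ = V − E + F = 106 − 220 + 110 = -4.
For a closed orientable surface χ = 2 − 2g, so g = (2 − (-4))/2 = 3.

3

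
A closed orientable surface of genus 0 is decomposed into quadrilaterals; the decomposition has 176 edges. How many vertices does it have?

90

χ = 2 − 2·0 = 2, and every face is a square so 4F = 2E.
F = 2E/4 = 88. Then V = 2 + E − F = 2 + 176 − 88 = 90.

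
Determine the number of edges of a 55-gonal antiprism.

220

An antiprism on an n-gon has two n-gon caps and 2n triangles: V = 2·55 = 110, E = 4·55 = 220, F = 2·55 + 2 = 112.
Check: V − E + F = 110 − 220 + 112 = 2.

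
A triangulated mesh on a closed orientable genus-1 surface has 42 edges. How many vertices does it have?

14

χ = 2 − 2·1 = 0, and every face is a triangle so 3F = 2E.
F = 2E/3 = 28. Then V = 0 + E − F = 0 + 42 − 28 = 14.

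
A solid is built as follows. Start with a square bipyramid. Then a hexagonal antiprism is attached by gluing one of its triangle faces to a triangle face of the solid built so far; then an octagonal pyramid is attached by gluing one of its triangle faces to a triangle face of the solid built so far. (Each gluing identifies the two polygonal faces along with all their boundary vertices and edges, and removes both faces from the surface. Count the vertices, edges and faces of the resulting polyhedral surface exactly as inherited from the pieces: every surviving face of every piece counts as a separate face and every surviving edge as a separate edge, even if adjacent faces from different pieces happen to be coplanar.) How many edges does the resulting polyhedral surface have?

A square bipyramid: V=6, E=12, F=8.
Attach a hexagonal antiprism (V=12, E=24, F=14) along a 3-gon: merge 3 vertices and 3 edges, delete both glued faces → V=15, E=33, F=20.
Attach an octagonal pyramid (V=9, E=16, F=9) along a 3-gon: merge 3 vertices and 3 edges, delete both glued faces → V=21, E=46, F=27.
Check: V − E + F = 21 − 46 + 27 = 2.

46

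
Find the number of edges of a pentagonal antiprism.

An antiprism on an n-gon has two n-gon caps and 2n triangles: V = 2·5 = 10, E = 4·5 = 20, F = 2·5 + 2 = 12.

20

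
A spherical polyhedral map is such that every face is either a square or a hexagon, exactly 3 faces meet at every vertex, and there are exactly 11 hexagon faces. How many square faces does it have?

Let x be the number of squares; then F = 11 + x.
Edge–face incidences: 2E = 6·11 + 4·x = 66 + 4x.
Every vertex has degree 3, so 3V = 2E.
Euler: V − E + F = 2 ⇒ (2E)/3 − E + (11 + x) = 2.
Multiply by 6: 2·(2E) − 3·(2E) + 6·(11 + x) = 12, i.e. 66 + 6x − (66 + 4x) = 12.
Collecting terms: 2x = 12, so x = 6.
Then 2E = 66 + 4·6 = 90, so E = 45, V = 2E/3 = 30, F = 11 + 6 = 17.

6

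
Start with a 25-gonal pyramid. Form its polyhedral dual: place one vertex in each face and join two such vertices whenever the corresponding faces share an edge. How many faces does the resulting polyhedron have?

26

The base solid has V = 26, E = 50, F = 26.
The dual swaps V and F and preserves E: V′ = F = 26, E′ = E = 50, F′ = V = 26.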